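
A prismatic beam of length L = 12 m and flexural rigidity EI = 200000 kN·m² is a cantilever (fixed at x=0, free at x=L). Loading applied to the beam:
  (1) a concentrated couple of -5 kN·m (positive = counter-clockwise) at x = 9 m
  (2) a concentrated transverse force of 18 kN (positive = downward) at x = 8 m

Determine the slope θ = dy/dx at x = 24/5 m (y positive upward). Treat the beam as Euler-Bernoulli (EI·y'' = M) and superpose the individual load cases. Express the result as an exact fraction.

Load 1 — applied couple M₀=-5 kN·m at a=9 m (b=L-a=3):
  θ_1 = M₀x/EI  [x≤a] = (-5)·(24/5)/200000 = -3/25000 rad
Load 2 — point force P=18 kN at a=8 m (b=L-a=4):
  θ_2 = -Px(2a-x)/(2EI)  [x≤a] = -18·(24/5)·(2·8-(24/5))/(2·200000) = -189/78125 rad
Superposition: θ = Σ θ_i = -1587/625000 rad ≈ -0.002539 rad

θ(24/5) = -1587/625000 rad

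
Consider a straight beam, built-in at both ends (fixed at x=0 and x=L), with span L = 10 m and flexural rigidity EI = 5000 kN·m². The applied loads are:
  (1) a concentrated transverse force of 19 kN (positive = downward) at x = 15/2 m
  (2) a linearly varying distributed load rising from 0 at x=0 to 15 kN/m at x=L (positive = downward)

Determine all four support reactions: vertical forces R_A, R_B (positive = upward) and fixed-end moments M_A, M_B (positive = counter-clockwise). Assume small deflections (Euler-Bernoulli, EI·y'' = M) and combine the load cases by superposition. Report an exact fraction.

R_A = 815/32 kN, M_A = 1885/32 kN·m, R_B = 2193/32 kN, M_B = -3255/32 kN·m

Load 1 — point force P=19 kN at a=15/2 m (b=L-a=5/2):
  R_A = Pb²(3a+b)/L³ = 19·(5/2)²·(3·(15/2)+(5/2))/10³ = 95/32 kN
  M_A = Pab²/L² = 19·(15/2)·(5/2)²/10² = 285/32 kN·m
  R_B = Pa²(a+3b)/L³ = 19·(15/2)²·((15/2)+3·(5/2))/10³ = 513/32 kN
  M_B = -Pa²b/L² = -19·(15/2)²·(5/2)/10² = -855/32 kN·m
Load 2 — triangular load w₀=15 kN/m (0→w₀ over full span):
  R_A = 3w₀L/20 = 3·15·10/20 = 45/2 kN
  M_A = w₀L²/30 = 15·10²/30 = 50 kN·m
  R_B = 7w₀L/20 = 7·15·10/20 = 105/2 kN
  M_B = -w₀L²/20 = -15·10²/20 = -75 kN·m
Superposition: R_A = 815/32 kN, M_A = 1885/32 kN·m, R_B = 2193/32 kN, M_B = -3255/32 kN·m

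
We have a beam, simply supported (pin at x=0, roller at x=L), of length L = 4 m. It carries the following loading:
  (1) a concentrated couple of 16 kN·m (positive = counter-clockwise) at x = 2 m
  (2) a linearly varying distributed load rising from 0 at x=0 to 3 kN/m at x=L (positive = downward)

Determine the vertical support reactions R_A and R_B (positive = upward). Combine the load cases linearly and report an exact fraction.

Load 1 — applied couple M₀=16 kN·m at a=2 m (b=L-a=2):
  R_A = M₀/L = 16/4 = 4 kN
  R_B = -M₀/L = -16/4 = -4 kN
Load 2 — triangular load w₀=3 kN/m (0→w₀ over full span):
  R_A = w₀L/6 = 3·4/6 = 2 kN
  R_B = w₀L/3 = 3·4/3 = 4 kN
Superposition: R_A = 6 kN, R_B = 0 kN

R_A = 6 kN, R_B = 0 kN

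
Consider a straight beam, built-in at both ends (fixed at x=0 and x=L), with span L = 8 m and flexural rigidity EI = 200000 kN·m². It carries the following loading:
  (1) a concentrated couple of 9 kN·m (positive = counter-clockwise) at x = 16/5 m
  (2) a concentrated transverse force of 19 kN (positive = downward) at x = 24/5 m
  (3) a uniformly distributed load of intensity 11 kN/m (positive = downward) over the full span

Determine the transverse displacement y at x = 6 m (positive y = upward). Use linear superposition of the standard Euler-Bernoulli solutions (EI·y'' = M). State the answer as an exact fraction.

Load 1 — applied couple M₀=9 kN·m at a=16/5 m (b=L-a=24/5):
  y_1 = (R_Ax³/6 - M_Ax²/2 - M₀(x-a)²/2)/EI  [x>a] with R_A=81/50, M_A=27/25 = ((81/50)·6³/6 - (27/25)·6²/2 - 9·(6-(16/5))²/2)/200000 = 9/500000 m
Load 2 — point force P=19 kN at a=24/5 m (b=L-a=16/5):
  y_2 = -Pa²(L-x)²(3bL-(3b+a)(L-x))/(6L³EI)  [x>a] = -19·(24/5)²·(8-6)²·(3·(16/5)·8-(3·(16/5)+(24/5))·(8-6))/(6·8³·200000) = -171/1250000 m
Load 3 — uniform load w=11 kN/m over full span:
  y_3 = -wx²(L-x)²/(24EI) = -11·6²·(8-6)²/(24·200000) = -33/100000 m
Superposition: y = Σ y_i = -561/1250000 m ≈ -0.000449 m

y(6) = -561/1250000 m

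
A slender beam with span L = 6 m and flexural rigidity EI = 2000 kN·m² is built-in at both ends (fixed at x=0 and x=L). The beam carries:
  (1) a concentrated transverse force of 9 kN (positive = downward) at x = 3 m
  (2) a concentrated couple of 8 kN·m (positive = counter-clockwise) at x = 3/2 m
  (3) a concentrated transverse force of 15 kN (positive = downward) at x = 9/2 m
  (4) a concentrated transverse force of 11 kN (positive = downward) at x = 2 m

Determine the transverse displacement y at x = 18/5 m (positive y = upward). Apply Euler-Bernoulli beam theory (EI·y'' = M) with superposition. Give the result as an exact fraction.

Load 1 — point force P=9 kN at a=3 m (b=L-a=3):
  y_1 = -Pa²(L-x)²(3bL-(3b+a)(L-x))/(6L³EI)  [x>a] = -9·3²·(6-(18/5))²·(3·3·6-(3·3+3)·(6-(18/5)))/(6·6³·2000) = -567/125000 m
Load 2 — applied couple M₀=8 kN·m at a=3/2 m (b=L-a=9/2):
  y_2 = (R_Ax³/6 - M_Ax²/2 - M₀(x-a)²/2)/EI  [x>a] with R_A=3/2, M_A=-3/2 = ((3/2)·(18/5)³/6 - (-3/2)·(18/5)²/2 - 8·((18/5)-(3/2))²/2)/2000 = 117/62500 m
Load 3 — point force P=15 kN at a=9/2 m (b=L-a=3/2):
  y_3 = -Pb²x²(3aL-(3a+b)x)/(6L³EI)  [x≤a] = -15·(3/2)²·(18/5)²·(3·(9/2)·6-(3·(9/2)+(3/2))·(18/5))/(6·6³·2000) = -729/160000 m
Load 4 — point force P=11 kN at a=2 m (b=L-a=4):
  y_4 = -Pa²(L-x)²(3bL-(3b+a)(L-x))/(6L³EI)  [x>a] = -11·2²·(6-(18/5))²·(3·4·6-(3·4+2)·(6-(18/5)))/(6·6³·2000) = -176/46875 m
Superposition: y = Σ y_i = -131699/12000000 m ≈ -0.010975 m

y(18/5) = -131699/12000000 m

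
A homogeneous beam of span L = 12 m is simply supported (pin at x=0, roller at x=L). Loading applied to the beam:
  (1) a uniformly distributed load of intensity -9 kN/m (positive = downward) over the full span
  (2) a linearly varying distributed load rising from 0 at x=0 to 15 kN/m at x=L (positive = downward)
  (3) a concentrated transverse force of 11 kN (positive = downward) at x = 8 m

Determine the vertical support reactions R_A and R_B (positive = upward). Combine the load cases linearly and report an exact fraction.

Load 1 — uniform load w=-9 kN/m over full span:
  R_A = wL/2 = (-9)·12/2 = -54 kN
  R_B = wL/2 = (-9)·12/2 = -54 kN
Load 2 — triangular load w₀=15 kN/m (0→w₀ over full span):
  R_A = w₀L/6 = 15·12/6 = 30 kN
  R_B = w₀L/3 = 15·12/3 = 60 kN
Load 3 — point force P=11 kN at a=8 m (b=L-a=4):
  R_A = Pb/L = 11·4/12 = 11/3 kN
  R_B = Pa/L = 11·8/12 = 22/3 kN
Superposition: R_A = -61/3 kN, R_B = 40/3 kN

R_A = -61/3 kN, R_B = 40/3 kN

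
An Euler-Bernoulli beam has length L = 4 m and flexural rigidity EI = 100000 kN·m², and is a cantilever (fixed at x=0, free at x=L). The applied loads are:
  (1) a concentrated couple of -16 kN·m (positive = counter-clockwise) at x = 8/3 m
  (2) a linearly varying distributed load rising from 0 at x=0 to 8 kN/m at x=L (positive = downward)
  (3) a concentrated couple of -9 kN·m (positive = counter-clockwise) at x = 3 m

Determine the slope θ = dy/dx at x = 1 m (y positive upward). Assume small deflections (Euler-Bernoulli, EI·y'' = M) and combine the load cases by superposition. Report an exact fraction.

Load 1 — applied couple M₀=-16 kN·m at a=8/3 m (b=L-a=4/3):
  θ_1 = M₀x/EI  [x≤a] = (-16)·1/100000 = -1/6250 rad
Load 2 — triangular load w₀=8 kN/m (0→w₀ over full span):
  θ_2 = (w₀Lx²/4-w₀L²x/3-w₀x⁴/(24L))/EI = (8·4·1²/4-8·4²·1/3-8·1⁴/(24·4))/100000 = -139/400000 rad
Load 3 — applied couple M₀=-9 kN·m at a=3 m (b=L-a=1):
  θ_3 = M₀x/EI  [x≤a] = (-9)·1/100000 = -9/100000 rad
Superposition: θ = Σ θ_i = -239/400000 rad ≈ -0.000598 rad

θ(1) = -239/400000 rad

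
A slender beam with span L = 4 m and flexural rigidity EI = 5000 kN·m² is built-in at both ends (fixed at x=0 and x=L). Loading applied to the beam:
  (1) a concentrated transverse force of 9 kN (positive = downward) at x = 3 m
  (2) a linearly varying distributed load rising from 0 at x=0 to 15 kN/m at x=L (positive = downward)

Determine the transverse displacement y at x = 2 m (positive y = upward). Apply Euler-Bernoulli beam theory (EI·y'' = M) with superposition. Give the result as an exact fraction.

Load 1 — point force P=9 kN at a=3 m (b=L-a=1):
  y_1 = -Pb²x²(3aL-(3a+b)x)/(6L³EI)  [x≤a] = -9·1²·2²·(3·3·4-(3·3+1)·2)/(6·4³·5000) = -3/10000 m
Load 2 — triangular load w₀=15 kN/m (0→w₀ over full span):
  y_2 = -w₀x²(L-x)²(x+2L)/(120LEI) = -15·2²·(4-2)²·(2+2·4)/(120·4·5000) = -1/1000 m
Superposition: y = Σ y_i = -13/10000 m ≈ -0.001300 m

y(2) = -13/10000 m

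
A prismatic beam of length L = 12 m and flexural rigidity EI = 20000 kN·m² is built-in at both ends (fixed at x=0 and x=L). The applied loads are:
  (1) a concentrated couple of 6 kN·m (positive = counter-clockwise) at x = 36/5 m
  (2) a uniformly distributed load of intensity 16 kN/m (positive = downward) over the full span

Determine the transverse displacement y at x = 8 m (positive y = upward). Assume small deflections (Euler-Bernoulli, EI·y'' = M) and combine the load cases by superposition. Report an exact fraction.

Load 1 — applied couple M₀=6 kN·m at a=36/5 m (b=L-a=24/5):
  y_1 = (R_Ax³/6 - M_Ax²/2 - M₀(x-a)²/2)/EI  [x>a] with R_A=18/25, M_A=48/25 = ((18/25)·8³/6 - (48/25)·8²/2 - 6·(8-(36/5))²/2)/20000 = -3/31250 m
Load 2 — uniform load w=16 kN/m over full span:
  y_2 = -wx²(L-x)²/(24EI) = -16·8²·(12-8)²/(24·20000) = -64/1875 m
Superposition: y = Σ y_i = -3209/93750 m ≈ -0.034229 m

y(8) = -3209/93750 m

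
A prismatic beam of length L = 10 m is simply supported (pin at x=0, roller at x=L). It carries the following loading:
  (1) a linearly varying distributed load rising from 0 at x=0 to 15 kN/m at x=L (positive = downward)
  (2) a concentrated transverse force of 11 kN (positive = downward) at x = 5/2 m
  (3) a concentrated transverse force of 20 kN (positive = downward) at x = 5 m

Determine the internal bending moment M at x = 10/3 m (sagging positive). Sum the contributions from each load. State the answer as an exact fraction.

Load 1 — triangular load w₀=15 kN/m (0→w₀ over full span):
  M_1 = w₀Lx/6 - w₀x³/(6L) = 15·10·(10/3)/6 - 15·(10/3)³/(6·10) = 2000/27 kN·m
Load 2 — point force P=11 kN at a=5/2 m (b=L-a=15/2):
  M_2 = Pa(L-x)/L  [x>a] = 11·(5/2)·(10-(10/3))/10 = 55/3 kN·m
Load 3 — point force P=20 kN at a=5 m (b=L-a=5):
  M_3 = Pbx/L  [x≤a] = 20·5·(10/3)/10 = 100/3 kN·m
Superposition: M = Σ M_i = 3395/27 kN·m ≈ 125.740741 kN·m

M(10/3) = 3395/27 kN·m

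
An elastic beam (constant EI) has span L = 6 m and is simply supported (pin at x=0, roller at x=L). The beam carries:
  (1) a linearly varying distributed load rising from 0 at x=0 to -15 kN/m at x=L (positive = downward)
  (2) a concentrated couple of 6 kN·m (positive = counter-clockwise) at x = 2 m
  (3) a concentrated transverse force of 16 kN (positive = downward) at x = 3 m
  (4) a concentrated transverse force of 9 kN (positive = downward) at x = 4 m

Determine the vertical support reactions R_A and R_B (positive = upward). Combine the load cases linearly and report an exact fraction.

Load 1 — triangular load w₀=-15 kN/m (0→w₀ over full span):
  R_A = w₀L/6 = (-15)·6/6 = -15 kN
  R_B = w₀L/3 = (-15)·6/3 = -30 kN
Load 2 — applied couple M₀=6 kN·m at a=2 m (b=L-a=4):
  R_A = M₀/L = 6/6 = 1 kN
  R_B = -M₀/L = -6/6 = -1 kN
Load 3 — point force P=16 kN at a=3 m (b=L-a=3):
  R_A = Pb/L = 16·3/6 = 8 kN
  R_B = Pa/L = 16·3/6 = 8 kN
Load 4 — point force P=9 kN at a=4 m (b=L-a=2):
  R_A = Pb/L = 9·2/6 = 3 kN
  R_B = Pa/L = 9·4/6 = 6 kN
Superposition: R_A = -3 kN, R_B = -17 kN

R_A = -3 kN, R_B = -17 kN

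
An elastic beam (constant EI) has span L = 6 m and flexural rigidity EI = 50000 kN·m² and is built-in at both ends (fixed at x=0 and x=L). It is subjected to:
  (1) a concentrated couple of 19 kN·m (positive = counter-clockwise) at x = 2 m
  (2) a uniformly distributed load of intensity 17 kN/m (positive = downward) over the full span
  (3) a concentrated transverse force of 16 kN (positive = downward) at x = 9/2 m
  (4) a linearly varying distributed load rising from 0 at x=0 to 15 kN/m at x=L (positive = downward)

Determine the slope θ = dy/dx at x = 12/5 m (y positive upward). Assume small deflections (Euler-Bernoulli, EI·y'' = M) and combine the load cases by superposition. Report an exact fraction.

Load 1 — applied couple M₀=19 kN·m at a=2 m (b=L-a=4):
  θ_1 = (R_Ax²/2 - M_Ax - M₀(x-a))/EI  [x>a] with R_A=38/9, M_A=0 = ((38/9)·(12/5)²/2 - 0·(12/5) - 19·((12/5)-2))/50000 = 57/625000 rad
Load 2 — uniform load w=17 kN/m over full span:
  θ_2 = -wx(L-x)(L-2x)/(12EI) = -17·(12/5)·(6-(12/5))·(6-2·(12/5))/(12·50000) = -459/1562500 rad
Load 3 — point force P=16 kN at a=9/2 m (b=L-a=3/2):
  θ_3 = -Pb²x(2aL-(3a+b)x)/(2L³EI)  [x≤a] = -16·(3/2)²·(12/5)·(2·(9/2)·6-(3·(9/2)+(3/2))·(12/5))/(2·6³·50000) = -9/125000 rad
Load 4 — triangular load w₀=15 kN/m (0→w₀ over full span):
  θ_4 = -w₀(2x(L-x)(L-2x)(x+2L)+x²(L-x)²)/(120LEI) = -15·(2·(12/5)·(6-(12/5))·(6-2·(12/5))·((12/5)+2·6)+(12/5)²·(6-(12/5))²)/(120·6·50000) = -243/1562500 rad
Superposition: θ = Σ θ_i = -168/390625 rad ≈ -0.000430 rad

θ(12/5) = -168/390625 rad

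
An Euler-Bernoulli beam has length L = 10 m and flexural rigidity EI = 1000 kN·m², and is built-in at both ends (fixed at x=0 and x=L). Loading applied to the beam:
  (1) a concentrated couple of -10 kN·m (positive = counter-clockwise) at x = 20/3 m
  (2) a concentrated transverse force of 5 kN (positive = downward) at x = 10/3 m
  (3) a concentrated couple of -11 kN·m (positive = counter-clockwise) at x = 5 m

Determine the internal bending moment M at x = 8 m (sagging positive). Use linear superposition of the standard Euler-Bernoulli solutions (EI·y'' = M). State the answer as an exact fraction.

Load 1 — applied couple M₀=-10 kN·m at a=20/3 m (b=L-a=10/3):
  M_1 = R_Ax - M_A - M₀  [x>a] with R_A=-4/3, M_A=-10/3 = (-4/3)·8 - (-10/3) - (-10) = 8/3 kN·m
Load 2 — point force P=5 kN at a=10/3 m (b=L-a=20/3):
  M_2 = Pa²(a+3b)(L-x)/L³ - Pa²b/L²  [x>a] = 5·(10/3)²·((10/3)+3·(20/3))·(10-8)/10³ - 5·(10/3)²·(20/3)/10² = -10/9 kN·m
Load 3 — applied couple M₀=-11 kN·m at a=5 m (b=L-a=5):
  M_3 = R_Ax - M_A - M₀  [x>a] with R_A=-33/20, M_A=-11/4 = (-33/20)·8 - (-11/4) - (-11) = 11/20 kN·m
Superposition: M = Σ M_i = 379/180 kN·m ≈ 2.105556 kN·m

M(8) = 379/180 kN·m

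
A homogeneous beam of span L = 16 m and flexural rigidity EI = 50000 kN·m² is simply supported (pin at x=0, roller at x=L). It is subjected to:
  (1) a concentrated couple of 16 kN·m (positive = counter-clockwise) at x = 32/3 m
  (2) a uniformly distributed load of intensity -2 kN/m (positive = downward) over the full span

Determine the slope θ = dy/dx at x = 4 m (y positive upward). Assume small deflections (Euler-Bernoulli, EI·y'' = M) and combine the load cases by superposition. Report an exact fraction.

θ(4) = 241/56250 rad

Load 1 — applied couple M₀=16 kN·m at a=32/3 m (b=L-a=16/3):
  θ_1 = (M₀x²/(2L)+C₁)/EI  [x≤a] with C₁=M₀(3b²-L²)/(6L)=-256/9 = (16·4²/(2·16)+(-256/9))/50000 = -23/56250 rad
Load 2 — uniform load w=-2 kN/m over full span:
  θ_2 = -w(L³-6Lx²+4x³)/(24EI) = -(-2)·(16³-6·16·4²+4·4³)/(24·50000) = 44/9375 rad
Superposition: θ = Σ θ_i = 241/56250 rad ≈ 0.004284 rad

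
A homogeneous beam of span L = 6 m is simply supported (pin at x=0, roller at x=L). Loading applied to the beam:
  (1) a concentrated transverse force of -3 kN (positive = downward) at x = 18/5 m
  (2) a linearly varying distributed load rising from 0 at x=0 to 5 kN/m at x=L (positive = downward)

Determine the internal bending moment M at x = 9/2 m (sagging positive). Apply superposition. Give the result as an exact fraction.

Load 1 — point force P=-3 kN at a=18/5 m (b=L-a=12/5):
  M_1 = Pa(L-x)/L  [x>a] = (-3)·(18/5)·(6-(9/2))/6 = -27/10 kN·m
Load 2 — triangular load w₀=5 kN/m (0→w₀ over full span):
  M_2 = w₀Lx/6 - w₀x³/(6L) = 5·6·(9/2)/6 - 5·(9/2)³/(6·6) = 315/32 kN·m
Superposition: M = Σ M_i = 1143/160 kN·m ≈ 7.143750 kN·m

M(9/2) = 1143/160 kN·m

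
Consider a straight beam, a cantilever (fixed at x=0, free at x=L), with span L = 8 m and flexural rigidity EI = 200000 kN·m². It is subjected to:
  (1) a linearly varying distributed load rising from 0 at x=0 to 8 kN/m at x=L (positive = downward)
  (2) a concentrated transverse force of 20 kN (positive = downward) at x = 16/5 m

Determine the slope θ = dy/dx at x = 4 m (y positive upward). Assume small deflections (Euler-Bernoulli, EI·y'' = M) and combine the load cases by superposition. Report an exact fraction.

θ(4) = -253/93750 rad

Load 1 — triangular load w₀=8 kN/m (0→w₀ over full span):
  θ_1 = (w₀Lx²/4-w₀L²x/3-w₀x⁴/(24L))/EI = (8·8·4²/4-8·8²·4/3-8·4⁴/(24·8))/200000 = -41/18750 rad
Load 2 — point force P=20 kN at a=16/5 m (b=L-a=24/5):
  θ_2 = -Pa²/(2EI)  [x>a] = -20·(16/5)²/(2·200000) = -8/15625 rad
Superposition: θ = Σ θ_i = -253/93750 rad ≈ -0.002699 rad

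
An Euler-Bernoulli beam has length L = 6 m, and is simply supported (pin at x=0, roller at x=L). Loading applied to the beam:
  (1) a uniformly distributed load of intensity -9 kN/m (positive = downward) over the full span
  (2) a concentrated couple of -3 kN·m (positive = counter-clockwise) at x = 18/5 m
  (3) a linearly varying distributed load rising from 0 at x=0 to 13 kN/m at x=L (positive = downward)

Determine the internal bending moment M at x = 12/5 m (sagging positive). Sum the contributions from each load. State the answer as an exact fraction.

Load 1 — uniform load w=-9 kN/m over full span:
  M_1 = wx(L-x)/2 = (-9)·(12/5)·(6-(12/5))/2 = -972/25 kN·m
Load 2 — applied couple M₀=-3 kN·m at a=18/5 m (b=L-a=12/5):
  M_2 = M₀x/L  [x≤a] = (-3)·(12/5)/6 = -6/5 kN·m
Load 3 — triangular load w₀=13 kN/m (0→w₀ over full span):
  M_3 = w₀Lx/6 - w₀x³/(6L) = 13·6·(12/5)/6 - 13·(12/5)³/(6·6) = 3276/125 kN·m
Superposition: M = Σ M_i = -1734/125 kN·m ≈ -13.872000 kN·m

M(12/5) = -1734/125 kN·m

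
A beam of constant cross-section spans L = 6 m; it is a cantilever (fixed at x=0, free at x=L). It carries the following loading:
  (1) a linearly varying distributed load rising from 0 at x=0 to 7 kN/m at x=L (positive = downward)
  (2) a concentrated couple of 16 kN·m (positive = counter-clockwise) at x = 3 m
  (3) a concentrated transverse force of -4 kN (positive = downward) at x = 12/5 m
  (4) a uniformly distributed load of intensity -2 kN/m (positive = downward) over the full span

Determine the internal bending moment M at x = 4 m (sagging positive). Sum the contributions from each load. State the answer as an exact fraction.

M(4) = -76/9 kN·m

Load 1 — triangular load w₀=7 kN/m (0→w₀ over full span):
  M_1 = w₀Lx/2 - w₀L²/3 - w₀x³/(6L) = 7·6·4/2 - 7·6²/3 - 7·4³/(6·6) = -112/9 kN·m
Load 2 — applied couple M₀=16 kN·m at a=3 m (b=L-a=3):
  M_2 = 0  [x>a] = 0 kN·m
Load 3 — point force P=-4 kN at a=12/5 m (b=L-a=18/5):
  M_3 = 0  [x>a] = 0 kN·m
Load 4 — uniform load w=-2 kN/m over full span:
  M_4 = -w(L-x)²/2 = -(-2)·(6-4)²/2 = 4 kN·m
Superposition: M = Σ M_i = -76/9 kN·m ≈ -8.444444 kN·m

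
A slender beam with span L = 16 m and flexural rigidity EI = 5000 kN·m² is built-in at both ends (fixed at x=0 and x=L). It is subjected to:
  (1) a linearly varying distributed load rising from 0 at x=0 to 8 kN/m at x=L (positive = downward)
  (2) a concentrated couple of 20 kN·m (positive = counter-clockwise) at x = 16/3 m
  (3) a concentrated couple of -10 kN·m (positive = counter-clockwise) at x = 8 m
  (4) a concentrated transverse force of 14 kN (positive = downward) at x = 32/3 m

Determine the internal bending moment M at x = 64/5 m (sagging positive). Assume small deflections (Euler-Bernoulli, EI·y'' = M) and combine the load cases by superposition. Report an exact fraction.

M(64/5) = 1141/250 kN·m

Load 1 — triangular load w₀=8 kN/m (0→w₀ over full span):
  M_1 = 3w₀Lx/20 - w₀L²/30 - w₀x³/(6L) = 3·8·16·(64/5)/20 - 8·16²/30 - 8·(64/5)³/(6·16) = 1024/375 kN·m
Load 2 — applied couple M₀=20 kN·m at a=16/3 m (b=L-a=32/3):
  M_2 = R_Ax - M_A - M₀  [x>a] with R_A=5/3, M_A=0 = (5/3)·(64/5) - 0 - 20 = 4/3 kN·m
Load 3 — applied couple M₀=-10 kN·m at a=8 m (b=L-a=8):
  M_3 = R_Ax - M_A - M₀  [x>a] with R_A=-15/16, M_A=-5/2 = (-15/16)·(64/5) - (-5/2) - (-10) = 1/2 kN·m
Load 4 — point force P=14 kN at a=32/3 m (b=L-a=16/3):
  M_4 = Pa²(a+3b)(L-x)/L³ - Pa²b/L²  [x>a] = 14·(32/3)²·((32/3)+3·(16/3))·(16-(64/5))/16³ - 14·(32/3)²·(16/3)/16² = 0 kN·m
Superposition: M = Σ M_i = 1141/250 kN·m ≈ 4.564000 kN·m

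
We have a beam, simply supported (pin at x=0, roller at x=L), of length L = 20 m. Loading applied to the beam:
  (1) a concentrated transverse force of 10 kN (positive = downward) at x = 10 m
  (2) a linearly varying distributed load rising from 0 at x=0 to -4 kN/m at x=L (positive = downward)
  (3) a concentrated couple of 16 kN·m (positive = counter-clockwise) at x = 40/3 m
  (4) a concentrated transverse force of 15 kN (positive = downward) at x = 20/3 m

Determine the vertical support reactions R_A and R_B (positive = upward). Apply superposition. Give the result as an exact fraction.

R_A = 37/15 kN, R_B = -262/15 kN

Load 1 — point force P=10 kN at a=10 m (b=L-a=10):
  R_A = Pb/L = 10·10/20 = 5 kN
  R_B = Pa/L = 10·10/20 = 5 kN
Load 2 — triangular load w₀=-4 kN/m (0→w₀ over full span):
  R_A = w₀L/6 = (-4)·20/6 = -40/3 kN
  R_B = w₀L/3 = (-4)·20/3 = -80/3 kN
Load 3 — applied couple M₀=16 kN·m at a=40/3 m (b=L-a=20/3):
  R_A = M₀/L = 16/20 = 4/5 kN
  R_B = -M₀/L = -16/20 = -4/5 kN
Load 4 — point force P=15 kN at a=20/3 m (b=L-a=40/3):
  R_A = Pb/L = 15·(40/3)/20 = 10 kN
  R_B = Pa/L = 15·(20/3)/20 = 5 kN
Superposition: R_A = 37/15 kN, R_B = -262/15 kN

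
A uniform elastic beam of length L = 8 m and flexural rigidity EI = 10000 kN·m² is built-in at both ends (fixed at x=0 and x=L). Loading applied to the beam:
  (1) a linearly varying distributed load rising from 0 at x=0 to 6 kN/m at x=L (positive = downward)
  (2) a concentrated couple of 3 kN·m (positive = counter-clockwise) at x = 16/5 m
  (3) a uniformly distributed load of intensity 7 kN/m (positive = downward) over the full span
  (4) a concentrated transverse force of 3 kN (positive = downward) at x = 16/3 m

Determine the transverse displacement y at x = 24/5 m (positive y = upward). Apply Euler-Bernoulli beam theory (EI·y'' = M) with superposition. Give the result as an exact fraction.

Load 1 — triangular load w₀=6 kN/m (0→w₀ over full span):
  y_1 = -w₀x²(L-x)²(x+2L)/(120LEI) = -6·(24/5)²·(8-(24/5))²·((24/5)+2·8)/(120·8·10000) = -29952/9765625 m
Load 2 — applied couple M₀=3 kN·m at a=16/5 m (b=L-a=24/5):
  y_2 = (R_Ax³/6 - M_Ax²/2 - M₀(x-a)²/2)/EI  [x>a] with R_A=27/50, M_A=9/25 = ((27/50)·(24/5)³/6 - (9/25)·(24/5)²/2 - 3·((24/5)-(16/5))²/2)/10000 = 384/1953125 m
Load 3 — uniform load w=7 kN/m over full span:
  y_3 = -wx²(L-x)²/(24EI) = -7·(24/5)²·(8-(24/5))²/(24·10000) = -2688/390625 m
Load 4 — point force P=3 kN at a=16/3 m (b=L-a=8/3):
  y_4 = -Pb²x²(3aL-(3a+b)x)/(6L³EI)  [x≤a] = -3·(8/3)²·(24/5)²·(3·(16/3)·8-(3·(16/3)+(8/3))·(24/5))/(6·8³·10000) = -48/78125 m
Superposition: y = Σ y_i = -101232/9765625 m ≈ -0.010366 m

y(24/5) = -101232/9765625 m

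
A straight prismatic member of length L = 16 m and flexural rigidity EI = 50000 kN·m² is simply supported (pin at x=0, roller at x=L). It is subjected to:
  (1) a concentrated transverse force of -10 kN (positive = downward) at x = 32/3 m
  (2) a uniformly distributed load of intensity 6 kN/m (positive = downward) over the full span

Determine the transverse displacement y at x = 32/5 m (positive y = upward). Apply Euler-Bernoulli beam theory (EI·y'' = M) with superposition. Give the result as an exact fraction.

Load 1 — point force P=-10 kN at a=32/3 m (b=L-a=16/3):
  y_1 = -Pbx(L²-b²-x²)/(6LEI)  [x≤a] = -(-10)·(16/3)·(32/5)·(16²-(16/3)²-(32/5)²)/(6·16·50000) = 83968/6328125 m
Load 2 — uniform load w=6 kN/m over full span:
  y_2 = -wx(L³-2Lx²+x³)/(24EI) = -6·(32/5)·(16³-2·16·(32/5)²+(32/5)³)/(24·50000) = -190464/1953125 m
Superposition: y = Σ y_i = -13328384/158203125 m ≈ -0.084249 m

y(32/5) = -13328384/158203125 m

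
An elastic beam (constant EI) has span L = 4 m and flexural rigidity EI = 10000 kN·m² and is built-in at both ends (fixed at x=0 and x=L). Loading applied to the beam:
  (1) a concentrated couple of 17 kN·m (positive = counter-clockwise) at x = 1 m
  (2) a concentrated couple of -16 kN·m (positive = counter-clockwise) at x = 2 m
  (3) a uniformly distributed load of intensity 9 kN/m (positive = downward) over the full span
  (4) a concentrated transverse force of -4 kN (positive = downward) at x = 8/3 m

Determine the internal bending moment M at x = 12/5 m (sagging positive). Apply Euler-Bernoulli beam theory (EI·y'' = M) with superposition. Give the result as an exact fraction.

Load 1 — applied couple M₀=17 kN·m at a=1 m (b=L-a=3):
  M_1 = R_Ax - M_A - M₀  [x>a] with R_A=153/32, M_A=-51/16 = (153/32)·(12/5) - (-51/16) - 17 = -187/80 kN·m
Load 2 — applied couple M₀=-16 kN·m at a=2 m (b=L-a=2):
  M_2 = R_Ax - M_A - M₀  [x>a] with R_A=-6, M_A=-4 = (-6)·(12/5) - (-4) - (-16) = 28/5 kN·m
Load 3 — uniform load w=9 kN/m over full span:
  M_3 = wLx/2 - wL²/12 - wx²/2 = 9·4·(12/5)/2 - 9·4²/12 - 9·(12/5)²/2 = 132/25 kN·m
Load 4 — point force P=-4 kN at a=8/3 m (b=L-a=4/3):
  M_4 = Pb²(3a+b)x/L³ - Pab²/L²  [x≤a] = (-4)·(4/3)²·(3·(8/3)+(4/3))·(12/5)/4³ - (-4)·(8/3)·(4/3)²/4² = -176/135 kN·m
Superposition: M = Σ M_i = 78179/10800 kN·m ≈ 7.238796 kN·m

M(12/5) = 78179/10800 kN·m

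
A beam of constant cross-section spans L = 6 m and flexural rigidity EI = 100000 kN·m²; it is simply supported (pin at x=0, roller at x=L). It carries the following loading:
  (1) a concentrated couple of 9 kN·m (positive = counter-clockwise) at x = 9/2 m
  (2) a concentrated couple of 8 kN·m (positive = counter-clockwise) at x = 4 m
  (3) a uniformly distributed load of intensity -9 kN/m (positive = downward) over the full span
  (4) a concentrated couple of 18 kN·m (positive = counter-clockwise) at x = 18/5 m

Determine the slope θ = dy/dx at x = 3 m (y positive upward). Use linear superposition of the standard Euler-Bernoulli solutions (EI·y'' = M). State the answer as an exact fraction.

Load 1 — applied couple M₀=9 kN·m at a=9/2 m (b=L-a=3/2):
  θ_1 = (M₀x²/(2L)+C₁)/EI  [x≤a] with C₁=M₀(3b²-L²)/(6L)=-117/16 = (9·3²/(2·6)+(-117/16))/100000 = -9/1600000 rad
Load 2 — applied couple M₀=8 kN·m at a=4 m (b=L-a=2):
  θ_2 = (M₀x²/(2L)+C₁)/EI  [x≤a] with C₁=M₀(3b²-L²)/(6L)=-16/3 = (8·3²/(2·6)+(-16/3))/100000 = 1/150000 rad
Load 3 — uniform load w=-9 kN/m over full span:
  θ_3 = -w(L³-6Lx²+4x³)/(24EI) = -(-9)·(6³-6·6·3²+4·3³)/(24·100000) = 0 rad
Load 4 — applied couple M₀=18 kN·m at a=18/5 m (b=L-a=12/5):
  θ_4 = (M₀x²/(2L)+C₁)/EI  [x≤a] with C₁=M₀(3b²-L²)/(6L)=-234/25 = (18·3²/(2·6)+(-234/25))/100000 = 207/5000000 rad
Superposition: θ = Σ θ_i = 5093/120000000 rad ≈ 0.000042 rad

θ(3) = 5093/120000000 rad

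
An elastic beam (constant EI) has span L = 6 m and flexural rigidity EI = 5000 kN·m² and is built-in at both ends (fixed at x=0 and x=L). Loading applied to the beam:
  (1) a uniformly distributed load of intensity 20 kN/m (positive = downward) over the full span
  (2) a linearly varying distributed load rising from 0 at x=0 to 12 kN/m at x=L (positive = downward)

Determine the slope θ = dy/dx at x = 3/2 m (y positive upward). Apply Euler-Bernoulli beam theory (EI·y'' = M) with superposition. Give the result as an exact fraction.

Load 1 — uniform load w=20 kN/m over full span:
  θ_1 = -wx(L-x)(L-2x)/(12EI) = -20·(3/2)·(6-(3/2))·(6-2·(3/2))/(12·5000) = -27/4000 rad
Load 2 — triangular load w₀=12 kN/m (0→w₀ over full span):
  θ_2 = -w₀(2x(L-x)(L-2x)(x+2L)+x²(L-x)²)/(120LEI) = -12·(2·(3/2)·(6-(3/2))·(6-2·(3/2))·((3/2)+2·6)+(3/2)²·(6-(3/2))²)/(120·6·5000) = -3159/1600000 rad
Superposition: θ = Σ θ_i = -13959/1600000 rad ≈ -0.008724 rad

θ(3/2) = -13959/1600000 rad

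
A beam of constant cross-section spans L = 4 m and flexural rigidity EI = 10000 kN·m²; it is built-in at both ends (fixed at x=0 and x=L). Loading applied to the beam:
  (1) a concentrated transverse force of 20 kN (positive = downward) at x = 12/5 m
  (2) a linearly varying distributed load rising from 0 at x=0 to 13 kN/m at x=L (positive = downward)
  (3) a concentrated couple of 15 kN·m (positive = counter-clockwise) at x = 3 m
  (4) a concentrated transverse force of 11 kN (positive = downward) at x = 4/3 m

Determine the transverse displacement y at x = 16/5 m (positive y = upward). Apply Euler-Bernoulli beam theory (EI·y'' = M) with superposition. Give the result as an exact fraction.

y(16/5) = -16777151/25312500000 m

Load 1 — point force P=20 kN at a=12/5 m (b=L-a=8/5):
  y_1 = -Pa²(L-x)²(3bL-(3b+a)(L-x))/(6L³EI)  [x>a] = -20·(12/5)²·(4-(16/5))²·(3·(8/5)·4-(3·(8/5)+(12/5))·(4-(16/5)))/(6·4³·10000) = -504/1953125 m
Load 2 — triangular load w₀=13 kN/m (0→w₀ over full span):
  y_2 = -w₀x²(L-x)²(x+2L)/(120LEI) = -13·(16/5)²·(4-(16/5))²·((16/5)+2·4)/(120·4·10000) = -5824/29296875 m
Load 3 — applied couple M₀=15 kN·m at a=3 m (b=L-a=1):
  y_3 = (R_Ax³/6 - M_Ax²/2 - M₀(x-a)²/2)/EI  [x>a] with R_A=135/32, M_A=75/16 = ((135/32)·(16/5)³/6 - (75/16)·(16/5)²/2 - 15·((16/5)-3)²/2)/10000 = -63/500000 m
Load 4 — point force P=11 kN at a=4/3 m (b=L-a=8/3):
  y_4 = -Pa²(L-x)²(3bL-(3b+a)(L-x))/(6L³EI)  [x>a] = -11·(4/3)²·(4-(16/5))²·(3·(8/3)·4-(3·(8/3)+(4/3))·(4-(16/5)))/(6·4³·10000) = -506/6328125 m
Superposition: y = Σ y_i = -16777151/25312500000 m ≈ -0.000663 m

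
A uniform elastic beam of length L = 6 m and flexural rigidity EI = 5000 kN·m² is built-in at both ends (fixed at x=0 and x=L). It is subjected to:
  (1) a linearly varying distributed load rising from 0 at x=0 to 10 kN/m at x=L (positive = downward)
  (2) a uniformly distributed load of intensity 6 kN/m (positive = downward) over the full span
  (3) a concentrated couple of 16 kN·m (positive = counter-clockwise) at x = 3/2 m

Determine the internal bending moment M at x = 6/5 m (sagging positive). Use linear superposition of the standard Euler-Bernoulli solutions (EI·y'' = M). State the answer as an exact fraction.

M(6/5) = 21/5 kN·m

Load 1 — triangular load w₀=10 kN/m (0→w₀ over full span):
  M_1 = 3w₀Lx/20 - w₀L²/30 - w₀x³/(6L) = 3·10·6·(6/5)/20 - 10·6²/30 - 10·(6/5)³/(6·6) = -42/25 kN·m
Load 2 — uniform load w=6 kN/m over full span:
  M_2 = wLx/2 - wL²/12 - wx²/2 = 6·6·(6/5)/2 - 6·6²/12 - 6·(6/5)²/2 = -18/25 kN·m
Load 3 — applied couple M₀=16 kN·m at a=3/2 m (b=L-a=9/2):
  M_3 = R_Ax - M_A  [x≤a] with R_A=3, M_A=-3 = 3·(6/5) - (-3) = 33/5 kN·m
Superposition: M = Σ M_i = 21/5 kN·m ≈ 4.200000 kN·m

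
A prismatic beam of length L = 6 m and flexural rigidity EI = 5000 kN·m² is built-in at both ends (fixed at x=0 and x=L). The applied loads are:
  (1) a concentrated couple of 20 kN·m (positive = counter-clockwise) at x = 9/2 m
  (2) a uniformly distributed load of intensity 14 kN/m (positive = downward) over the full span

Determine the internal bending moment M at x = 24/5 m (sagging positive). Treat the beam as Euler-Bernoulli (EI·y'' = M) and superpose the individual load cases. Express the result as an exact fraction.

M(24/5) = -993/100 kN·m

Load 1 — applied couple M₀=20 kN·m at a=9/2 m (b=L-a=3/2):
  M_1 = R_Ax - M_A - M₀  [x>a] with R_A=15/4, M_A=25/4 = (15/4)·(24/5) - (25/4) - 20 = -33/4 kN·m
Load 2 — uniform load w=14 kN/m over full span:
  M_2 = wLx/2 - wL²/12 - wx²/2 = 14·6·(24/5)/2 - 14·6²/12 - 14·(24/5)²/2 = -42/25 kN·m
Superposition: M = Σ M_i = -993/100 kN·m ≈ -9.930000 kN·m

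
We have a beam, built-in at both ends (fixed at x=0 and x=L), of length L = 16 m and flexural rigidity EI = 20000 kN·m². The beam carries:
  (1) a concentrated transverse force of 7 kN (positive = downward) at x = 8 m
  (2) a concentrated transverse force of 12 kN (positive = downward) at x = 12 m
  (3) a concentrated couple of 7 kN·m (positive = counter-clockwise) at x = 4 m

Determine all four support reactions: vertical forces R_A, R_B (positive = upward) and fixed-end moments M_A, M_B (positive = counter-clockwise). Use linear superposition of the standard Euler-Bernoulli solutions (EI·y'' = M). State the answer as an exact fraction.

Load 1 — point force P=7 kN at a=8 m (b=L-a=8):
  R_A = Pb²(3a+b)/L³ = 7·8²·(3·8+8)/16³ = 7/2 kN
  M_A = Pab²/L² = 7·8·8²/16² = 14 kN·m
  R_B = Pa²(a+3b)/L³ = 7·8²·(8+3·8)/16³ = 7/2 kN
  M_B = -Pa²b/L² = -7·8²·8/16² = -14 kN·m
Load 2 — point force P=12 kN at a=12 m (b=L-a=4):
  R_A = Pb²(3a+b)/L³ = 12·4²·(3·12+4)/16³ = 15/8 kN
  M_A = Pab²/L² = 12·12·4²/16² = 9 kN·m
  R_B = Pa²(a+3b)/L³ = 12·12²·(12+3·4)/16³ = 81/8 kN
  M_B = -Pa²b/L² = -12·12²·4/16² = -27 kN·m
Load 3 — applied couple M₀=7 kN·m at a=4 m (b=L-a=12):
  R_A = 6M₀ab/L³ = 6·7·4·12/16³ = 63/128 kN
  M_A = M₀b(2a-b)/L² = 7·12·(2·4-12)/16² = -21/16 kN·m
  R_B = -6M₀ab/L³ = -6·7·4·12/16³ = -63/128 kN
  M_B = M₀a(2b-a)/L² = 7·4·(2·12-4)/16² = 35/16 kN·m
Superposition: R_A = 751/128 kN, M_A = 347/16 kN·m, R_B = 1681/128 kN, M_B = -621/16 kN·m

R_A = 751/128 kN, M_A = 347/16 kN·m, R_B = 1681/128 kN, M_B = -621/16 kN·m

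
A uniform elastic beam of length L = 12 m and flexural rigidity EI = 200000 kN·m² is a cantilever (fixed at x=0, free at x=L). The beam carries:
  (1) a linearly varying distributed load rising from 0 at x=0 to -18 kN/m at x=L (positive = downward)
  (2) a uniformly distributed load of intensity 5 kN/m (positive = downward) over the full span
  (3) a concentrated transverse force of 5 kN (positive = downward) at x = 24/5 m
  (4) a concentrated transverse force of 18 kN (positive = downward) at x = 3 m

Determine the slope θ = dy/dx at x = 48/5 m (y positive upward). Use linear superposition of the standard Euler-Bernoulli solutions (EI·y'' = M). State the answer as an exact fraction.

θ(48/5) = 1425951/125000000 rad

Load 1 — triangular load w₀=-18 kN/m (0→w₀ over full span):
  θ_1 = (w₀Lx²/4-w₀L²x/3-w₀x⁴/(24L))/EI = ((-18)·12·(48/5)²/4-(-18)·12²·(48/5)/3-(-18)·(48/5)⁴/(24·12))/200000 = 37584/1953125 rad
Load 2 — uniform load w=5 kN/m over full span:
  θ_2 = -wx(x²-3Lx+3L²)/(6EI) = -5·(48/5)·((48/5)²-3·12·(48/5)+3·12²)/(6·200000) = -558/78125 rad
Load 3 — point force P=5 kN at a=24/5 m (b=L-a=36/5):
  θ_3 = -Pa²/(2EI)  [x>a] = -5·(24/5)²/(2·200000) = -9/31250 rad
Load 4 — point force P=18 kN at a=3 m (b=L-a=9):
  θ_4 = -Pa²/(2EI)  [x>a] = -18·3²/(2·200000) = -81/200000 rad
Superposition: θ = Σ θ_i = 1425951/125000000 rad ≈ 0.011408 rad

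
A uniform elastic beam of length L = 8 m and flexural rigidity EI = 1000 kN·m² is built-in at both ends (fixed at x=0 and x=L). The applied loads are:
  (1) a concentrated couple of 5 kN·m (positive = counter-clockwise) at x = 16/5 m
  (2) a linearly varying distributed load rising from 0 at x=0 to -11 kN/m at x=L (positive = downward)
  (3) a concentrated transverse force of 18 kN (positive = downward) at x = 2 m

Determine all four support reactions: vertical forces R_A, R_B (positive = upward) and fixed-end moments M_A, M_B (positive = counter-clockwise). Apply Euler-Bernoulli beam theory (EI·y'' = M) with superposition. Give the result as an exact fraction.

R_A = 231/80 kN, M_A = -157/60 kN·m, R_B = -2311/80 kN, M_B = 601/20 kN·m

Load 1 — applied couple M₀=5 kN·m at a=16/5 m (b=L-a=24/5):
  R_A = 6M₀ab/L³ = 6·5·(16/5)·(24/5)/8³ = 9/10 kN
  M_A = M₀b(2a-b)/L² = 5·(24/5)·(2·(16/5)-(24/5))/8² = 3/5 kN·m
  R_B = -6M₀ab/L³ = -6·5·(16/5)·(24/5)/8³ = -9/10 kN
  M_B = M₀a(2b-a)/L² = 5·(16/5)·(2·(24/5)-(16/5))/8² = 8/5 kN·m
Load 2 — triangular load w₀=-11 kN/m (0→w₀ over full span):
  R_A = 3w₀L/20 = 3·(-11)·8/20 = -66/5 kN
  M_A = w₀L²/30 = (-11)·8²/30 = -352/15 kN·m
  R_B = 7w₀L/20 = 7·(-11)·8/20 = -154/5 kN
  M_B = -w₀L²/20 = -(-11)·8²/20 = 176/5 kN·m
Load 3 — point force P=18 kN at a=2 m (b=L-a=6):
  R_A = Pb²(3a+b)/L³ = 18·6²·(3·2+6)/8³ = 243/16 kN
  M_A = Pab²/L² = 18·2·6²/8² = 81/4 kN·m
  R_B = Pa²(a+3b)/L³ = 18·2²·(2+3·6)/8³ = 45/16 kN
  M_B = -Pa²b/L² = -18·2²·6/8² = -27/4 kN·m
Superposition: R_A = 231/80 kN, M_A = -157/60 kN·m, R_B = -2311/80 kN, M_B = 601/20 kN·m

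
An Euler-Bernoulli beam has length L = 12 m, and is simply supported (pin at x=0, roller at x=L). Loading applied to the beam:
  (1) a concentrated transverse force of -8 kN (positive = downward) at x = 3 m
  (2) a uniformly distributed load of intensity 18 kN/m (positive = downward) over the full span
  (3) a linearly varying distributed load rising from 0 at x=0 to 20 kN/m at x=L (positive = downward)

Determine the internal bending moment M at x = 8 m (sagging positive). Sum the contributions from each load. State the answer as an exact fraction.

Load 1 — point force P=-8 kN at a=3 m (b=L-a=9):
  M_1 = Pa(L-x)/L  [x>a] = (-8)·3·(12-8)/12 = -8 kN·m
Load 2 — uniform load w=18 kN/m over full span:
  M_2 = wx(L-x)/2 = 18·8·(12-8)/2 = 288 kN·m
Load 3 — triangular load w₀=20 kN/m (0→w₀ over full span):
  M_3 = w₀Lx/6 - w₀x³/(6L) = 20·12·8/6 - 20·8³/(6·12) = 1600/9 kN·m
Superposition: M = Σ M_i = 4120/9 kN·m ≈ 457.777778 kN·m

M(8) = 4120/9 kN·m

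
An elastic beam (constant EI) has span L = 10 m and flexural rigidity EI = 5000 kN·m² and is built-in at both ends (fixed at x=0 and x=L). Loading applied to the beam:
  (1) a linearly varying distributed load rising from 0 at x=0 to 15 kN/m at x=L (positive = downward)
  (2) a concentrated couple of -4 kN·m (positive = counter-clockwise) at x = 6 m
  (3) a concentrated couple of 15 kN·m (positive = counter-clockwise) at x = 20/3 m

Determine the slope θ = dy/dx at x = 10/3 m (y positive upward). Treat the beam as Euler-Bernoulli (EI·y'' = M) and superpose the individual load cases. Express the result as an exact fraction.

Load 1 — triangular load w₀=15 kN/m (0→w₀ over full span):
  θ_1 = -w₀(2x(L-x)(L-2x)(x+2L)+x²(L-x)²)/(120LEI) = -15·(2·(10/3)·(10-(10/3))·(10-2·(10/3))·((10/3)+2·10)+(10/3)²·(10-(10/3))²)/(120·10·5000) = -4/405 rad
Load 2 — applied couple M₀=-4 kN·m at a=6 m (b=L-a=4):
  θ_2 = (R_Ax²/2 - M_Ax)/EI  [x≤a] with R_A=-72/125, M_A=-32/25 = ((-72/125)·(10/3)²/2 - (-32/25)·(10/3))/5000 = 2/9375 rad
Load 3 — applied couple M₀=15 kN·m at a=20/3 m (b=L-a=10/3):
  θ_3 = (R_Ax²/2 - M_Ax)/EI  [x≤a] with R_A=2, M_A=5 = (2·(10/3)²/2 - 5·(10/3))/5000 = -1/900 rad
Superposition: θ = Σ θ_i = -10909/1012500 rad ≈ -0.010774 rad

θ(10/3) = -10909/1012500 rad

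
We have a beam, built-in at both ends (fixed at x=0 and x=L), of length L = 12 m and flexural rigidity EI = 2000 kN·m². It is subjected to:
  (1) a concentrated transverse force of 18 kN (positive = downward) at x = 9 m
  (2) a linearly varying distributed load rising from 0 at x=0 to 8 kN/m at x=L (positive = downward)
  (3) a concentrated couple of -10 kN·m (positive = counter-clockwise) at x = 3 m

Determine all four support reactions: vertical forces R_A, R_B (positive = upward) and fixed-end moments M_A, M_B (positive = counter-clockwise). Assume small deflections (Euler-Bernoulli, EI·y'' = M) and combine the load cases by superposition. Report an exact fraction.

Load 1 — point force P=18 kN at a=9 m (b=L-a=3):
  R_A = Pb²(3a+b)/L³ = 18·3²·(3·9+3)/12³ = 45/16 kN
  M_A = Pab²/L² = 18·9·3²/12² = 81/8 kN·m
  R_B = Pa²(a+3b)/L³ = 18·9²·(9+3·3)/12³ = 243/16 kN
  M_B = -Pa²b/L² = -18·9²·3/12² = -243/8 kN·m
Load 2 — triangular load w₀=8 kN/m (0→w₀ over full span):
  R_A = 3w₀L/20 = 3·8·12/20 = 72/5 kN
  M_A = w₀L²/30 = 8·12²/30 = 192/5 kN·m
  R_B = 7w₀L/20 = 7·8·12/20 = 168/5 kN
  M_B = -w₀L²/20 = -8·12²/20 = -288/5 kN·m
Load 3 — applied couple M₀=-10 kN·m at a=3 m (b=L-a=9):
  R_A = 6M₀ab/L³ = 6·(-10)·3·9/12³ = -15/16 kN
  M_A = M₀b(2a-b)/L² = (-10)·9·(2·3-9)/12² = 15/8 kN·m
  R_B = -6M₀ab/L³ = -6·(-10)·3·9/12³ = 15/16 kN
  M_B = M₀a(2b-a)/L² = (-10)·3·(2·9-3)/12² = -25/8 kN·m
Superposition: R_A = 651/40 kN, M_A = 252/5 kN·m, R_B = 1989/40 kN, M_B = -911/10 kN·m

R_A = 651/40 kN, M_A = 252/5 kN·m, R_B = 1989/40 kN, M_B = -911/10 kN·m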